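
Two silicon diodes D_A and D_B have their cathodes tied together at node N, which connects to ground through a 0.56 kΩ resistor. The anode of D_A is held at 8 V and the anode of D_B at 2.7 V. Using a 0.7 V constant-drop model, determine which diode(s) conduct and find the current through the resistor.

Assume both conduct. Then node N would need to be at both 8−0.7 = 7.3 V and 2.7−0.7 = 2 V, which is impossible.
Assume only D_A conducts: V_N = 8 − 0.7 = 7.3 V, so I_R = 7.3/0.56 = 13 mA.
Check D_B: its anode-to-cathode voltage is 2.7 − 7.3 = -4.6 V < 0.7 V, so it is off. The assumption is consistent.

Only D_A conducts; I_R ≈ 13 mA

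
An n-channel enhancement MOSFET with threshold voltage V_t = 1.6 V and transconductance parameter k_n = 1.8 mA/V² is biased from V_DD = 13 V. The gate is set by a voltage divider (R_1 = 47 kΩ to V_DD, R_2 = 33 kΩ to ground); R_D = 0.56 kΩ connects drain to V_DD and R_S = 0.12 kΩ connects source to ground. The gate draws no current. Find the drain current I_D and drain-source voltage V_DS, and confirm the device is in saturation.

V_G = V_DD·R_2/(R_1+R_2) = 13×33/80 = 5.36 V.
Assume saturation: I_D = (k_n/2)(V_GS − V_t)² with V_GS = V_G − I_D·R_S = 5.36 − 0.12·I_D.
Substituting gives 0.013·I_D² − 1.81·I_D + 12.7 = 0, with roots I_D = 7.42 or 132 mA.
The root I_D = 132 mA gives V_GS = -10.5 V ≤ V_t, so take I_D = 7.42 mA.
Then V_GS = 4.47 V and V_DS = V_DD − I_D(R_D+R_S) = 13 − 7.42×0.68 = 7.95 V.
Saturation requires V_DS ≥ V_GS − V_t = 2.87 V; 7.95 ≥ 2.87 ✓.

I_D ≈ 7.4 mA, V_DS ≈ 8 V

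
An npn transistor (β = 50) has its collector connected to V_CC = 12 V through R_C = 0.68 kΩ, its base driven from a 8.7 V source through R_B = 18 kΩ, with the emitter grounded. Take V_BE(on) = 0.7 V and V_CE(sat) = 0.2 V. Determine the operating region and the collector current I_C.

Assume active: I_B = (8.7 − 0.7)/18 = 0.444 mA, giving I_C = β·I_B = 22.2 mA.
But then V_CE = 12 − 22.2×0.68 = -3.11 V < V_CE(sat) = 0.2 V — impossible in the active region.
So the transistor is saturated. With V_CE = 0.2 V, I_C = (V_CC − 0.2)/R_C = 11.8/0.68 = 17.4 mA.
Check: β·I_B = 22.2 mA > I_C = 17.4 mA, confirming saturation.

saturation; I_C ≈ 17 mA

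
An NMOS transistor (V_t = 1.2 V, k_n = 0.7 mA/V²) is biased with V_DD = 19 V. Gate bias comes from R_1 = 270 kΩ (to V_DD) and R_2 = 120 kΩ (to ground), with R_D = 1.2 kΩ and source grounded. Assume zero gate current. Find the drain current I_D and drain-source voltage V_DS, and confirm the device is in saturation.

V_G = V_DD·R_2/(R_1+R_2) = 19×120/390 = 5.85 V. With the source grounded, V_GS = V_G = 5.85 V.
Assume saturation: I_D = (k_n/2)(V_GS − V_t)² = (0.7/2)×(5.85 − 1.2)² = 0.35×4.65² = 7.56 mA.
V_DS = V_DD − I_D·R_D = 19 − 7.56×1.2 = 9.93 V.
Saturation requires V_DS ≥ V_GS − V_t = 4.65 V; 9.93 ≥ 4.65 ✓.

I_D ≈ 7.6 mA, V_DS ≈ 9.9 V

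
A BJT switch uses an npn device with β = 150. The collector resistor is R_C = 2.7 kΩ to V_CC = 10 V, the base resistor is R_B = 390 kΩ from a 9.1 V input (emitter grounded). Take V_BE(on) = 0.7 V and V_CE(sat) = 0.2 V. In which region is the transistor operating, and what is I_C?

Assume active. Base-emitter loop: I_B = (V_BB − V_BE)/R_B = (9.1 − 0.7)/390 = 0.0215 mA.
I_C = β·I_B = 150×0.0215 = 3.23 mA.
V_CE = V_CC − I_C·R_C = 10 − 3.23×2.7 = 1.28 V > V_CE(sat), so the active-region assumption holds.

active; I_C ≈ 3.2 mA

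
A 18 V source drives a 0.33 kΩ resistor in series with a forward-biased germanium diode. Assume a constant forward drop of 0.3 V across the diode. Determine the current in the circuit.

KVL around the loop: 18 = V_D + I·R = 0.3 + I × 0.33 kΩ.
So I = (18 − 0.3) / 0.33 kΩ = 17.7 / 0.33 = 53.6 mA.

I ≈ 54 mA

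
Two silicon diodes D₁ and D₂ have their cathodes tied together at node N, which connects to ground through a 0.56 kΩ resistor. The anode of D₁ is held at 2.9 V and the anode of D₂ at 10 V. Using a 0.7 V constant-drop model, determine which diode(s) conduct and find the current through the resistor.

Assume both conduct. Then node N would need to be at both 2.9−0.7 = 2.2 V and 10−0.7 = 9.3 V, which is impossible.
Assume only D₂ conducts: V_N = 10 − 0.7 = 9.3 V, so I_R = 9.3/0.56 = 16.6 mA.
Check D₁: its anode-to-cathode voltage is 2.9 − 9.3 = -6.4 V < 0.7 V, so it is off. The assumption is consistent.

Only D₂ conducts; I_R ≈ 17 mA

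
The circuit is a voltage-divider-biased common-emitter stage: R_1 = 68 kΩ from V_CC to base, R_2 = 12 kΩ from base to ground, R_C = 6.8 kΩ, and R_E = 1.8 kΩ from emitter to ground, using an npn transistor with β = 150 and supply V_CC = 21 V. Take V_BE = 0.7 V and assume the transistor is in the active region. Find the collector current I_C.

Thevenize the base divider: V_Th = V_CC·R_2/(R_1+R_2) = 21×12/80 = 3.15 V, R_Th = R_1‖R_2 = 10.2 kΩ.
Base-emitter loop: V_Th = I_B·R_Th + V_BE + (β+1)I_B·R_E, so I_B = (3.15 − 0.7) / (10.2 + 151×1.8) = 0.00869 mA.
I_C = β·I_B = 150×0.00869 = 1.3 mA, and I_E = (β+1)I_B = 1.31 mA.
V_CE = V_CC − I_C·R_C − I_E·R_E = 21 − 1.3×6.8 − 1.31×1.8 = 9.78 V.
V_CE = 9.78 V > 0.2 V confirms active-region operation.

I_C ≈ 1.3 mA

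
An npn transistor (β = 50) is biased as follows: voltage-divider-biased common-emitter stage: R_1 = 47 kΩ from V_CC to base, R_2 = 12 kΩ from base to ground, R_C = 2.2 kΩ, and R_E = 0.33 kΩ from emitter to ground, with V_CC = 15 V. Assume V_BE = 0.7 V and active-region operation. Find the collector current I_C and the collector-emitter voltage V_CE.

I_C ≈ 4.5 mA, V_CE ≈ 3.7 V

Thevenize the base divider: V_Th = V_CC·R_2/(R_1+R_2) = 15×12/59 = 3.05 V, R_Th = R_1‖R_2 = 9.56 kΩ.
Base-emitter loop: V_Th = I_B·R_Th + V_BE + (β+1)I_B·R_E, so I_B = (3.05 − 0.7) / (9.56 + 51×0.33) = 0.0891 mA.
I_C = β·I_B = 50×0.0891 = 4.45 mA, and I_E = (β+1)I_B = 4.54 mA.
V_CE = V_CC − I_C·R_C − I_E·R_E = 15 − 4.45×2.2 − 4.54×0.33 = 3.7 V.
V_CE = 3.7 V > 0.2 V confirms active-region operation.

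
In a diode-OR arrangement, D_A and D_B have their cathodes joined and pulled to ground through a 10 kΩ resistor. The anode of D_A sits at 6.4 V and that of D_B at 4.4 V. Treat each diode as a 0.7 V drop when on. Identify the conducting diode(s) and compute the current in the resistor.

Only D_A conducts; I_R ≈ 0.57 mA

Assume both conduct. Then node N would need to be at both 6.4−0.7 = 5.7 V and 4.4−0.7 = 3.7 V, which is impossible.
Assume only D_A conducts: V_N = 6.4 − 0.7 = 5.7 V, so I_R = 5.7/10 = 0.57 mA.
Check D_B: its anode-to-cathode voltage is 4.4 − 5.7 = -1.3 V < 0.7 V, so it is off. The assumption is consistent.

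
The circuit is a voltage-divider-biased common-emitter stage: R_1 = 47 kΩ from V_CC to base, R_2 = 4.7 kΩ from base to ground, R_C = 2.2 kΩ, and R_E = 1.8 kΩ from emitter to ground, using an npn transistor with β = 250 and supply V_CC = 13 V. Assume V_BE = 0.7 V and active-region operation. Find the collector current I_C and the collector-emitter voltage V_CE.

Thevenize the base divider: V_Th = V_CC·R_2/(R_1+R_2) = 13×4.7/51.7 = 1.18 V, R_Th = R_1‖R_2 = 4.27 kΩ.
Base-emitter loop: V_Th = I_B·R_Th + V_BE + (β+1)I_B·R_E, so I_B = (1.18 − 0.7) / (4.27 + 251×1.8) = 0.00106 mA.
I_C = β·I_B = 250×0.00106 = 0.264 mA, and I_E = (β+1)I_B = 0.265 mA.
V_CE = V_CC − I_C·R_C − I_E·R_E = 13 − 0.264×2.2 − 0.265×1.8 = 11.9 V.
V_CE = 11.9 V > 0.2 V confirms active-region operation.

I_C ≈ 0.26 mA, V_CE ≈ 12 V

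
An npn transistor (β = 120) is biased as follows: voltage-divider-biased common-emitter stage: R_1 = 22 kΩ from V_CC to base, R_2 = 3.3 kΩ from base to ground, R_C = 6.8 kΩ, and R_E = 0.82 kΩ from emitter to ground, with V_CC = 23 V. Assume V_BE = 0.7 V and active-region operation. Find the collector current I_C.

I_C ≈ 2.7 mA

Thevenize the base divider: V_Th = V_CC·R_2/(R_1+R_2) = 23×3.3/25.3 = 3 V, R_Th = R_1‖R_2 = 2.87 kΩ.
Base-emitter loop: V_Th = I_B·R_Th + V_BE + (β+1)I_B·R_E, so I_B = (3 − 0.7) / (2.87 + 121×0.82) = 0.0225 mA.
I_C = β·I_B = 120×0.0225 = 2.7 mA, and I_E = (β+1)I_B = 2.73 mA.
V_CE = V_CC − I_C·R_C − I_E·R_E = 23 − 2.7×6.8 − 2.73×0.82 = 2.38 V.
V_CE = 2.38 V > 0.2 V confirms active-region operation.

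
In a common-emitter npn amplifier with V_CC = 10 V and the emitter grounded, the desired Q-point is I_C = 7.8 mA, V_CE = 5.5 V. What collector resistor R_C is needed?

R_C ≈ 0.58 kΩ

Collector loop: V_CC = I_C·R_C + V_CE.
R_C = (V_CC − V_CE)/I_C = (10 − 5.5)/7.8 = 0.577 kΩ.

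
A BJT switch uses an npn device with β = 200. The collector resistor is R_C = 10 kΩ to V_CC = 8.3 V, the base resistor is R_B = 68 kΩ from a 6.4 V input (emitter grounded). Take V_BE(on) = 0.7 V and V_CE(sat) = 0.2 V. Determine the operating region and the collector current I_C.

saturation; I_C ≈ 0.81 mA

Assume active: I_B = (6.4 − 0.7)/68 = 0.0838 mA, giving I_C = β·I_B = 16.8 mA.
But then V_CE = 8.3 − 16.8×10 = -159 V < V_CE(sat) = 0.2 V — impossible in the active region.
So the transistor is saturated. With V_CE = 0.2 V, I_C = (V_CC − 0.2)/R_C = 8.1/10 = 0.81 mA.
Check: β·I_B = 16.8 mA > I_C = 0.81 mA, confirming saturation.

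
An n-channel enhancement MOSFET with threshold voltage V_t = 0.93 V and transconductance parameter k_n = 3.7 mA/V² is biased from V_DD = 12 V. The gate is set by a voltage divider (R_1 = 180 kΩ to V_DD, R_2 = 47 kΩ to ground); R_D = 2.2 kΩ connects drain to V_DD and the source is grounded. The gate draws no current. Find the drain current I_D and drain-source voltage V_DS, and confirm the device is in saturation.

V_G = V_DD·R_2/(R_1+R_2) = 12×47/227 = 2.48 V. With the source grounded, V_GS = V_G = 2.48 V.
Assume saturation: I_D = (k_n/2)(V_GS − V_t)² = (3.7/2)×(2.48 − 0.93)² = 1.85×1.55² = 4.47 mA.
V_DS = V_DD − I_D·R_D = 12 − 4.47×2.2 = 2.16 V.
Saturation requires V_DS ≥ V_GS − V_t = 1.55 V; 2.16 ≥ 1.55 ✓.

I_D ≈ 4.5 mA, V_DS ≈ 2.2 V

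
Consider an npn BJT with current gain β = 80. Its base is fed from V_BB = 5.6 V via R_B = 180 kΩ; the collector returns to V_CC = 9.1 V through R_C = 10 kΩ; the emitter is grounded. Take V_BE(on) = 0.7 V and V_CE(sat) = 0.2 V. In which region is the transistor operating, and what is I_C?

Assume active: I_B = (5.6 − 0.7)/180 = 0.0272 mA, giving I_C = β·I_B = 2.18 mA.
But then V_CE = 9.1 − 2.18×10 = -12.7 V < V_CE(sat) = 0.2 V — impossible in the active region.
So the transistor is saturated. With V_CE = 0.2 V, I_C = (V_CC − 0.2)/R_C = 8.9/10 = 0.89 mA.
Check: β·I_B = 2.18 mA > I_C = 0.89 mA, confirming saturation.

saturation; I_C ≈ 0.89 mA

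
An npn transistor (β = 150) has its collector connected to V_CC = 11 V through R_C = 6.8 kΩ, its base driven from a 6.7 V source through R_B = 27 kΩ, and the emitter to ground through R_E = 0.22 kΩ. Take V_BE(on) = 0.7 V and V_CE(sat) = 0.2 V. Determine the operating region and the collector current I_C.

Assume active: I_B = (6.7 − 0.7)/(27 + 151×0.22) = 0.0996 mA, I_C = β·I_B = 14.9 mA.
Then V_CE = 11 − 14.9×6.8 − 15×0.22 = -93.9 V < 0.2 V — the active assumption fails.
Re-solve with V_CE = 0.2 V. KCL at the emitter: V_E/R_E = (V_BB−0.7−V_E)/R_B + (V_CC−0.2−V_E)/R_C, giving V_E = 0.383 V.
I_C = (V_CC − 0.2 − V_E)/R_C = (10.8 − 0.383)/6.8 = 1.53 mA.
Check: I_B = (6 − 0.383)/27 = 0.208 mA, and β·I_B = 31.2 mA > I_C, confirming saturation.

saturation; I_C ≈ 1.5 mA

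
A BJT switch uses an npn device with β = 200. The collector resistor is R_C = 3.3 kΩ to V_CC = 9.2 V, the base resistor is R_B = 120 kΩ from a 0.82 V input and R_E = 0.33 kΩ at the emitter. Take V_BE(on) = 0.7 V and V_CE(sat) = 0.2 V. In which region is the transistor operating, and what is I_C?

Assume active. Base-emitter loop: I_B = (V_BB − V_BE)/(R_B + (β+1)R_E) = (0.82 − 0.7)/(120 + 201×0.33) = 0.000644 mA.
I_C = β·I_B = 200×0.000644 = 0.129 mA.
V_CE = V_CC − I_C·R_C − I_E·R_E = 9.2 − 0.129×3.3 − 0.129×0.33 = 8.73 V > V_CE(sat), so the active-region assumption holds.

active; I_C ≈ 0.13 mA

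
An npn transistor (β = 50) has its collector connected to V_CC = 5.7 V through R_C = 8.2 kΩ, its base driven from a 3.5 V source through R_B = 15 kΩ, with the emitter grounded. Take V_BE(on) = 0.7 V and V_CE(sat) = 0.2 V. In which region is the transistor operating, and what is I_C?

Assume active: I_B = (3.5 − 0.7)/15 = 0.187 mA, giving I_C = β·I_B = 9.33 mA.
But then V_CE = 5.7 − 9.33×8.2 = -70.8 V < V_CE(sat) = 0.2 V — impossible in the active region.
So the transistor is saturated. With V_CE = 0.2 V, I_C = (V_CC − 0.2)/R_C = 5.5/8.2 = 0.671 mA.
Check: β·I_B = 9.33 mA > I_C = 0.671 mA, confirming saturation.

saturation; I_C ≈ 0.67 mA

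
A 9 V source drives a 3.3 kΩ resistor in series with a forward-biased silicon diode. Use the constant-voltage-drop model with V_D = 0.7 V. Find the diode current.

I ≈ 2.5 mA

KVL around the loop: 9 = V_D + I·R = 0.7 + I × 3.3 kΩ.
So I = (9 − 0.7) / 3.3 kΩ = 8.3 / 3.3 = 2.52 mA.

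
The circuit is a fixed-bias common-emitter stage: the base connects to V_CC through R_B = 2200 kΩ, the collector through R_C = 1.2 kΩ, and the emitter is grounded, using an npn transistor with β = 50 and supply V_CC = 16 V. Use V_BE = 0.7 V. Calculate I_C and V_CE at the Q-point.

I_C ≈ 0.35 mA, V_CE ≈ 16 V

Base loop: V_CC = I_B·R_B + V_BE, so I_B = (16 − 0.7)/2200 kΩ = 0.00695 mA.
In the active region I_C = β·I_B = 50 × 0.00695 = 0.348 mA.
Collector loop: V_CE = V_CC − I_C·R_C = 16 − 0.348×1.2 = 15.6 V.
Since V_CE = 15.6 V > V_CE(sat) ≈ 0.2 V, the transistor is in the active region as assumed.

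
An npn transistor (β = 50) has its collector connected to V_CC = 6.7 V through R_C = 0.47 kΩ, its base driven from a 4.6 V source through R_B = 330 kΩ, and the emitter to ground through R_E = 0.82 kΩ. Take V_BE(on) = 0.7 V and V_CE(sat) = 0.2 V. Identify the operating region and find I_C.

active; I_C ≈ 0.52 mA

Assume active. Base-emitter loop: I_B = (V_BB − V_BE)/(R_B + (β+1)R_E) = (4.6 − 0.7)/(330 + 51×0.82) = 0.0105 mA.
I_C = β·I_B = 50×0.0105 = 0.524 mA.
V_CE = V_CC − I_C·R_C − I_E·R_E = 6.7 − 0.524×0.47 − 0.535×0.82 = 6.01 V > V_CE(sat), so the active-region assumption holds.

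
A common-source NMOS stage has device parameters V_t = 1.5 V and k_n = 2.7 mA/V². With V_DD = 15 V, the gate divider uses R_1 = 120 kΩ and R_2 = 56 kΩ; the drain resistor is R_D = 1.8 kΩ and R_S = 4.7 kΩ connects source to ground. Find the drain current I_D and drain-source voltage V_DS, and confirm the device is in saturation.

V_G = V_DD·R_2/(R_1+R_2) = 15×56/176 = 4.77 V.
Assume saturation: I_D = (k_n/2)(V_GS − V_t)² with V_GS = V_G − I_D·R_S = 4.77 − 4.7·I_D.
Substituting gives 29.8·I_D² − 42.5·I_D + 14.5 = 0, with roots I_D = 0.559 or 0.867 mA.
The root I_D = 0.867 mA gives V_GS = 0.699 V ≤ V_t, so take I_D = 0.559 mA.
Then V_GS = 2.14 V and V_DS = V_DD − I_D(R_D+R_S) = 15 − 0.559×6.5 = 11.4 V.
Saturation requires V_DS ≥ V_GS − V_t = 0.644 V; 11.4 ≥ 0.644 ✓.

I_D ≈ 0.56 mA, V_DS ≈ 11 V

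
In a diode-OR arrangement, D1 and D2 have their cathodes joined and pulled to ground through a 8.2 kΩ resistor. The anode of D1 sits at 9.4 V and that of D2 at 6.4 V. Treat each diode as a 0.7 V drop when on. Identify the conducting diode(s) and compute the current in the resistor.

Only D1 conducts; I_R ≈ 1.1 mA

Assume both conduct. Then node N would need to be at both 9.4−0.7 = 8.7 V and 6.4−0.7 = 5.7 V, which is impossible.
Assume only D1 conducts: V_N = 9.4 − 0.7 = 8.7 V, so I_R = 8.7/8.2 = 1.06 mA.
Check D2: its anode-to-cathode voltage is 6.4 − 8.7 = -2.3 V < 0.7 V, so it is off. The assumption is consistent.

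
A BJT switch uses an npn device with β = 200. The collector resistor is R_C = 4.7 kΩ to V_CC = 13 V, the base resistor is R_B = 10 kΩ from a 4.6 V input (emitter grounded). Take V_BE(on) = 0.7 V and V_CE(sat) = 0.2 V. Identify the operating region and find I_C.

saturation; I_C ≈ 2.7 mA

Assume active: I_B = (4.6 − 0.7)/10 = 0.39 mA, giving I_C = β·I_B = 78 mA.
But then V_CE = 13 − 78×4.7 = -354 V < V_CE(sat) = 0.2 V — impossible in the active region.
So the transistor is saturated. With V_CE = 0.2 V, I_C = (V_CC − 0.2)/R_C = 12.8/4.7 = 2.72 mA.
Check: β·I_B = 78 mA > I_C = 2.72 mA, confirming saturation.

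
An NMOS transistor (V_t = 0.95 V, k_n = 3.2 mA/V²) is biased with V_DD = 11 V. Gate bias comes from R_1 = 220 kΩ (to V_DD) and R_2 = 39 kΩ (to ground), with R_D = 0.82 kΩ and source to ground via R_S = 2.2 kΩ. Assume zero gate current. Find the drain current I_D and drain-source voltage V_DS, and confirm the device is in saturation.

V_G = V_DD·R_2/(R_1+R_2) = 11×39/259 = 1.66 V.
Assume saturation: I_D = (k_n/2)(V_GS − V_t)² with V_GS = V_G − I_D·R_S = 1.66 − 2.2·I_D.
Substituting gives 7.74·I_D² − 5.97·I_D + 0.798 = 0, with roots I_D = 0.172 or 0.599 mA.
The root I_D = 0.599 mA gives V_GS = 0.338 V ≤ V_t, so take I_D = 0.172 mA.
Then V_GS = 1.28 V and V_DS = V_DD − I_D(R_D+R_S) = 11 − 0.172×3.02 = 10.5 V.
Saturation requires V_DS ≥ V_GS − V_t = 0.328 V; 10.5 ≥ 0.328 ✓.

I_D ≈ 0.17 mA, V_DS ≈ 10 V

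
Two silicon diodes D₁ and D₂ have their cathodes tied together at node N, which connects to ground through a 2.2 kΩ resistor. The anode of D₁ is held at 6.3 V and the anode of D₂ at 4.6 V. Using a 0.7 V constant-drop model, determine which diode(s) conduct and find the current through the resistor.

Assume both conduct. Then node N would need to be at both 6.3−0.7 = 5.6 V and 4.6−0.7 = 3.9 V, which is impossible.
Assume only D₁ conducts: V_N = 6.3 − 0.7 = 5.6 V, so I_R = 5.6/2.2 = 2.55 mA.
Check D₂: its anode-to-cathode voltage is 4.6 − 5.6 = -1 V < 0.7 V, so it is off. The assumption is consistent.

Only D₁ conducts; I_R ≈ 2.5 mA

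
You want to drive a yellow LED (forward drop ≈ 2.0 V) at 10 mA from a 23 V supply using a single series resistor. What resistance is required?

The resistor drops V_S − V_D = 23 − 2.0 = 21 V at 10 mA.
R = 21 V / 10 mA = 2.1 kΩ.

R ≈ 2.1 kΩ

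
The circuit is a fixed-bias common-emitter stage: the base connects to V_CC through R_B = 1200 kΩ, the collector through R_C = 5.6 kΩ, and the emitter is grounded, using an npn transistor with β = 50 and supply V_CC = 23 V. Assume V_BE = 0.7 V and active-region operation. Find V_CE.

V_CE ≈ 18 V

Base loop: V_CC = I_B·R_B + V_BE, so I_B = (23 − 0.7)/1200 kΩ = 0.0186 mA.
In the active region I_C = β·I_B = 50 × 0.0186 = 0.929 mA.
Collector loop: V_CE = V_CC − I_C·R_C = 23 − 0.929×5.6 = 17.8 V.
Since V_CE = 17.8 V > V_CE(sat) ≈ 0.2 V, the transistor is in the active region as assumed.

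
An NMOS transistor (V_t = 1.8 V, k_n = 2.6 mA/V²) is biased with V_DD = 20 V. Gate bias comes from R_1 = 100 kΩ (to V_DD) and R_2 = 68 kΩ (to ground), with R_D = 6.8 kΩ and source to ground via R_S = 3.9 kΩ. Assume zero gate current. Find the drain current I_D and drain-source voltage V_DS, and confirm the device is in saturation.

V_G = V_DD·R_2/(R_1+R_2) = 20×68/168 = 8.1 V.
Assume saturation: I_D = (k_n/2)(V_GS − V_t)² with V_GS = V_G − I_D·R_S = 8.1 − 3.9·I_D.
Substituting gives 19.8·I_D² − 64.8·I_D + 51.5 = 0, with roots I_D = 1.35 or 1.93 mA.
The root I_D = 1.93 mA gives V_GS = 0.583 V ≤ V_t, so take I_D = 1.35 mA.
Then V_GS = 2.82 V and V_DS = V_DD − I_D(R_D+R_S) = 20 − 1.35×10.7 = 5.53 V.
Saturation requires V_DS ≥ V_GS − V_t = 1.02 V; 5.53 ≥ 1.02 ✓.

I_D ≈ 1.4 mA, V_DS ≈ 5.5 V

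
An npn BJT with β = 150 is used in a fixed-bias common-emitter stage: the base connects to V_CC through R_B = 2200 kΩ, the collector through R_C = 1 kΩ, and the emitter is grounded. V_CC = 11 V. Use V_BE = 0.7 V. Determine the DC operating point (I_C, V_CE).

I_C ≈ 0.7 mA, V_CE ≈ 10 V

Base loop: V_CC = I_B·R_B + V_BE, so I_B = (11 − 0.7)/2200 kΩ = 0.00468 mA.
In the active region I_C = β·I_B = 150 × 0.00468 = 0.702 mA.
Collector loop: V_CE = V_CC − I_C·R_C = 11 − 0.702×1 = 10.3 V.
Since V_CE = 10.3 V > V_CE(sat) ≈ 0.2 V, the transistor is in the active region as assumed.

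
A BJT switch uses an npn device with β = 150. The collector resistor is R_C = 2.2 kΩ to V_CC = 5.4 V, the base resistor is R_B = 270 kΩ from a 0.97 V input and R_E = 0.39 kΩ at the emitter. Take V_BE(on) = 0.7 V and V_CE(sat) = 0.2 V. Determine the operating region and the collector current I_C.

Assume active. Base-emitter loop: I_B = (V_BB − V_BE)/(R_B + (β+1)R_E) = (0.97 − 0.7)/(270 + 151×0.39) = 0.000821 mA.
I_C = β·I_B = 150×0.000821 = 0.123 mA.
V_CE = V_CC − I_C·R_C − I_E·R_E = 5.4 − 0.123×2.2 − 0.124×0.39 = 5.08 V > V_CE(sat), so the active-region assumption holds.

active; I_C ≈ 0.12 mA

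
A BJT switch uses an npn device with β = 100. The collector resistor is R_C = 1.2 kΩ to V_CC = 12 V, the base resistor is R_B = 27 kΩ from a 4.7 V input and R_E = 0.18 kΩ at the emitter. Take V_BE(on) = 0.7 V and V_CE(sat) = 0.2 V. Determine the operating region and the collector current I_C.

Assume active: I_B = (4.7 − 0.7)/(27 + 101×0.18) = 0.0885 mA, I_C = β·I_B = 8.85 mA.
Then V_CE = 12 − 8.85×1.2 − 8.94×0.18 = -0.234 V < 0.2 V — the active assumption fails.
Re-solve with V_CE = 0.2 V. KCL at the emitter: V_E/R_E = (V_BB−0.7−V_E)/R_B + (V_CC−0.2−V_E)/R_C, giving V_E = 1.55 V.
I_C = (V_CC − 0.2 − V_E)/R_C = (11.8 − 1.55)/1.2 = 8.54 mA.
Check: I_B = (4 − 1.55)/27 = 0.0906 mA, and β·I_B = 9.06 mA > I_C, confirming saturation.

saturation; I_C ≈ 8.5 mA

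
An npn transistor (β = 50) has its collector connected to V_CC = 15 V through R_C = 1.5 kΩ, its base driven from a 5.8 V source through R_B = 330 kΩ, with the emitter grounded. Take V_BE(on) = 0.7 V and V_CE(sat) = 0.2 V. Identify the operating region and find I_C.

active; I_C ≈ 0.77 mA

Assume active. Base-emitter loop: I_B = (V_BB − V_BE)/R_B = (5.8 − 0.7)/330 = 0.0155 mA.
I_C = β·I_B = 50×0.0155 = 0.773 mA.
V_CE = V_CC − I_C·R_C = 15 − 0.773×1.5 = 13.8 V > V_CE(sat), so the active-region assumption holds.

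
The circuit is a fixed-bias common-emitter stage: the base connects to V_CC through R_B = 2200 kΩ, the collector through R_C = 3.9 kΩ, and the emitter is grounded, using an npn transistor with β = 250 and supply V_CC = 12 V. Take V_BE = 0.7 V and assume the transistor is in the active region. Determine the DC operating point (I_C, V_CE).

I_C ≈ 1.3 mA, V_CE ≈ 7 V

Base loop: V_CC = I_B·R_B + V_BE, so I_B = (12 − 0.7)/2200 kΩ = 0.00514 mA.
In the active region I_C = β·I_B = 250 × 0.00514 = 1.28 mA.
Collector loop: V_CE = V_CC − I_C·R_C = 12 − 1.28×3.9 = 6.99 V.
Since V_CE = 6.99 V > V_CE(sat) ≈ 0.2 V, the transistor is in the active region as assumed.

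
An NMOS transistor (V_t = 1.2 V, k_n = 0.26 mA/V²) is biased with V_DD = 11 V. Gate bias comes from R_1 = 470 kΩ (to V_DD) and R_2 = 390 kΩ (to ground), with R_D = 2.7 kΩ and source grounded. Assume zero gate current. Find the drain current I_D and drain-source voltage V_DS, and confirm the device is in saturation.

V_G = V_DD·R_2/(R_1+R_2) = 11×390/860 = 4.99 V. With the source grounded, V_GS = V_G = 4.99 V.
Assume saturation: I_D = (k_n/2)(V_GS − V_t)² = (0.26/2)×(4.99 − 1.2)² = 0.13×3.79² = 1.87 mA.
V_DS = V_DD − I_D·R_D = 11 − 1.87×2.7 = 5.96 V.
Saturation requires V_DS ≥ V_GS − V_t = 3.79 V; 5.96 ≥ 3.79 ✓.

I_D ≈ 1.9 mA, V_DS ≈ 6 V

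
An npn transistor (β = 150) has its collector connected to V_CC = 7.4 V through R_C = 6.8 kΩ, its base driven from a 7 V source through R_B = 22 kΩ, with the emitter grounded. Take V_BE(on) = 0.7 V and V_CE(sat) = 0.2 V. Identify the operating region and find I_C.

Assume active: I_B = (7 − 0.7)/22 = 0.286 mA, giving I_C = β·I_B = 43 mA.
But then V_CE = 7.4 − 43×6.8 = -285 V < V_CE(sat) = 0.2 V — impossible in the active region.
So the transistor is saturated. With V_CE = 0.2 V, I_C = (V_CC − 0.2)/R_C = 7.2/6.8 = 1.06 mA.
Check: β·I_B = 43 mA > I_C = 1.06 mA, confirming saturation.

saturation; I_C ≈ 1.1 mA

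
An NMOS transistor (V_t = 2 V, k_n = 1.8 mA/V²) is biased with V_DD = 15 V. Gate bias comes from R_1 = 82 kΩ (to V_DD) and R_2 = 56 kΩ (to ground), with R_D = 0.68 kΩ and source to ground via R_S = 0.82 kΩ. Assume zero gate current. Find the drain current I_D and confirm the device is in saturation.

V_G = V_DD·R_2/(R_1+R_2) = 15×56/138 = 6.09 V.
Assume saturation: I_D = (k_n/2)(V_GS − V_t)² with V_GS = V_G − I_D·R_S = 6.09 − 0.82·I_D.
Substituting gives 0.605·I_D² − 7.03·I_D + 15 = 0, with roots I_D = 2.82 or 8.8 mA.
The root I_D = 8.8 mA gives V_GS = -1.13 V ≤ V_t, so take I_D = 2.82 mA.
Then V_GS = 3.77 V and V_DS = V_DD − I_D(R_D+R_S) = 15 − 2.82×1.5 = 10.8 V.
Saturation requires V_DS ≥ V_GS − V_t = 1.77 V; 10.8 ≥ 1.77 ✓.

I_D ≈ 2.8 mA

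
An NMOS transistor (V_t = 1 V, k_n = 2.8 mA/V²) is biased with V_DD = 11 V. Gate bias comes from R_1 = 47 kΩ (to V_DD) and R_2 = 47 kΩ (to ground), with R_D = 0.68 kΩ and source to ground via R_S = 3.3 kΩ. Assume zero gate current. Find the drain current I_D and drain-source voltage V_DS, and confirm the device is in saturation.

V_G = V_DD·R_2/(R_1+R_2) = 11×47/94 = 5.5 V.
Assume saturation: I_D = (k_n/2)(V_GS − V_t)² with V_GS = V_G − I_D·R_S = 5.5 − 3.3·I_D.
Substituting gives 15.2·I_D² − 42.6·I_D + 28.3 = 0, with roots I_D = 1.1 or 1.7 mA.
The root I_D = 1.7 mA gives V_GS = -0.101 V ≤ V_t, so take I_D = 1.1 mA.
Then V_GS = 1.88 V and V_DS = V_DD − I_D(R_D+R_S) = 11 − 1.1×3.98 = 6.64 V.
Saturation requires V_DS ≥ V_GS − V_t = 0.885 V; 6.64 ≥ 0.885 ✓.

I_D ≈ 1.1 mA, V_DS ≈ 6.6 V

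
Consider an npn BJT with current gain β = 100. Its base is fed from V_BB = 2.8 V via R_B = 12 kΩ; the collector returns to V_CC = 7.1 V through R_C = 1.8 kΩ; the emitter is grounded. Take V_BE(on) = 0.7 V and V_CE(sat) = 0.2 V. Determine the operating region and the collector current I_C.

saturation; I_C ≈ 3.8 mA

Assume active: I_B = (2.8 − 0.7)/12 = 0.175 mA, giving I_C = β·I_B = 17.5 mA.
But then V_CE = 7.1 − 17.5×1.8 = -24.4 V < V_CE(sat) = 0.2 V — impossible in the active region.
So the transistor is saturated. With V_CE = 0.2 V, I_C = (V_CC − 0.2)/R_C = 6.9/1.8 = 3.83 mA.
Check: β·I_B = 17.5 mA > I_C = 3.83 mA, confirming saturation.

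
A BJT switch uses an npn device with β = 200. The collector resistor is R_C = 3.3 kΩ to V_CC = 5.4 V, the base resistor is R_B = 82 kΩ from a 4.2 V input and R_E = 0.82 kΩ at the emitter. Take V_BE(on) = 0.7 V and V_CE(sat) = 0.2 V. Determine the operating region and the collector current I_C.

Assume active: I_B = (4.2 − 0.7)/(82 + 201×0.82) = 0.0142 mA, I_C = β·I_B = 2.84 mA.
Then V_CE = 5.4 − 2.84×3.3 − 2.85×0.82 = -6.3 V < 0.2 V — the active assumption fails.
Re-solve with V_CE = 0.2 V. KCL at the emitter: V_E/R_E = (V_BB−0.7−V_E)/R_B + (V_CC−0.2−V_E)/R_C, giving V_E = 1.05 V.
I_C = (V_CC − 0.2 − V_E)/R_C = (5.2 − 1.05)/3.3 = 1.26 mA.
Check: I_B = (3.5 − 1.05)/82 = 0.0298 mA, and β·I_B = 5.96 mA > I_C, confirming saturation.

saturation; I_C ≈ 1.3 mA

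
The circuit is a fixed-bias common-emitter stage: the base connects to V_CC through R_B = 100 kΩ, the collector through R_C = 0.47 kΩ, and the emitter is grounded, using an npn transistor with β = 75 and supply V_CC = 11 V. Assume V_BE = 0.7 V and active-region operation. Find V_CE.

V_CE ≈ 7.4 V

Base loop: V_CC = I_B·R_B + V_BE, so I_B = (11 − 0.7)/100 kΩ = 0.103 mA.
In the active region I_C = β·I_B = 75 × 0.103 = 7.73 mA.
Collector loop: V_CE = V_CC − I_C·R_C = 11 − 7.73×0.47 = 7.37 V.
Since V_CE = 7.37 V > V_CE(sat) ≈ 0.2 V, the transistor is in the active region as assumed.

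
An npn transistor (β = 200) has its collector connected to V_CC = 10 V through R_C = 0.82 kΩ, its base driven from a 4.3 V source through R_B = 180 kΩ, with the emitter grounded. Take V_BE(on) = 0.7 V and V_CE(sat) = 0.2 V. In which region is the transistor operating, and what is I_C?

active; I_C ≈ 4 mA

Assume active. Base-emitter loop: I_B = (V_BB − V_BE)/R_B = (4.3 − 0.7)/180 = 0.02 mA.
I_C = β·I_B = 200×0.02 = 4 mA.
V_CE = V_CC − I_C·R_C = 10 − 4×0.82 = 6.72 V > V_CE(sat), so the active-region assumption holds.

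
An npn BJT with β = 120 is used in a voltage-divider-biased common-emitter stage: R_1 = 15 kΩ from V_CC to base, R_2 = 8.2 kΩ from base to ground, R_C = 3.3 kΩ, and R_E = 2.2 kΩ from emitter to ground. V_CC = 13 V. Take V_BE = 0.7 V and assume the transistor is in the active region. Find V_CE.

V_CE ≈ 3.5 V

Thevenize the base divider: V_Th = V_CC·R_2/(R_1+R_2) = 13×8.2/23.2 = 4.59 V, R_Th = R_1‖R_2 = 5.3 kΩ.
Base-emitter loop: V_Th = I_B·R_Th + V_BE + (β+1)I_B·R_E, so I_B = (4.59 − 0.7) / (5.3 + 121×2.2) = 0.0143 mA.
I_C = β·I_B = 120×0.0143 = 1.72 mA, and I_E = (β+1)I_B = 1.74 mA.
V_CE = V_CC − I_C·R_C − I_E·R_E = 13 − 1.72×3.3 − 1.74×2.2 = 3.5 V.
V_CE = 3.5 V > 0.2 V confirms active-region operation.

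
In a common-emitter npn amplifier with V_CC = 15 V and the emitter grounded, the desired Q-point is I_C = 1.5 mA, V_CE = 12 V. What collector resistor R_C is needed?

Collector loop: V_CC = I_C·R_C + V_CE.
R_C = (V_CC − V_CE)/I_C = (15 − 12)/1.5 = 2 kΩ.

R_C ≈ 2 kΩ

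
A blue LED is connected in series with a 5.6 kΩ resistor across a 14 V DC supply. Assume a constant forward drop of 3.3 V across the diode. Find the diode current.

I ≈ 1.9 mA

KVL around the loop: 14 = V_D + I·R = 3.3 + I × 5.6 kΩ.
So I = (14 − 3.3) / 5.6 kΩ = 10.7 / 5.6 = 1.91 mA.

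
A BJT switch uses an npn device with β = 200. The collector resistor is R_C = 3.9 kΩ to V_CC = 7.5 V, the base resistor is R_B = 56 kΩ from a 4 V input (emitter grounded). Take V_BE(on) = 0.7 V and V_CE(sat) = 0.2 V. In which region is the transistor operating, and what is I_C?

Assume active: I_B = (4 − 0.7)/56 = 0.0589 mA, giving I_C = β·I_B = 11.8 mA.
But then V_CE = 7.5 − 11.8×3.9 = -38.5 V < V_CE(sat) = 0.2 V — impossible in the active region.
So the transistor is saturated. With V_CE = 0.2 V, I_C = (V_CC − 0.2)/R_C = 7.3/3.9 = 1.87 mA.
Check: β·I_B = 11.8 mA > I_C = 1.87 mA, confirming saturation.

saturation; I_C ≈ 1.9 mA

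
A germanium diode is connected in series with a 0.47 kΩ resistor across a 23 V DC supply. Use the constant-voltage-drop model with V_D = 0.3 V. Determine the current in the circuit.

I ≈ 48 mA

KVL around the loop: 23 = V_D + I·R = 0.3 + I × 0.47 kΩ.
So I = (23 − 0.3) / 0.47 kΩ = 22.7 / 0.47 = 48.3 mA.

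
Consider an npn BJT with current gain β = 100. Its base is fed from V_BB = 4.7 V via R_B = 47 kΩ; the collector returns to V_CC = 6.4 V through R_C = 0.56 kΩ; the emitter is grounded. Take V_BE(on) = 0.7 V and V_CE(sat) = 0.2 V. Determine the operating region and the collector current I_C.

active; I_C ≈ 8.5 mA

Assume active. Base-emitter loop: I_B = (V_BB − V_BE)/R_B = (4.7 − 0.7)/47 = 0.0851 mA.
I_C = β·I_B = 100×0.0851 = 8.51 mA.
V_CE = V_CC − I_C·R_C = 6.4 − 8.51×0.56 = 1.63 V > V_CE(sat), so the active-region assumption holds.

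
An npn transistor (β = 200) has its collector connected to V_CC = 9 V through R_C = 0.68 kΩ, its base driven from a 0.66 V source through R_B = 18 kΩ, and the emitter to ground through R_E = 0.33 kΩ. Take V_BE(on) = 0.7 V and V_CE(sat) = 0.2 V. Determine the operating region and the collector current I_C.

V_BB = 0.66 V ≤ V_BE(on) = 0.7 V, so the base-emitter junction is not forward biased.
The transistor is in cutoff: I_B = I_C = 0.

cutoff; I_C ≈ 0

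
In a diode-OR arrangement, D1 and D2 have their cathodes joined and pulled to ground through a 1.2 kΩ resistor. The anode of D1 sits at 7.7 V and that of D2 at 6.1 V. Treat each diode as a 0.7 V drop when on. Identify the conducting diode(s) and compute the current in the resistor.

Only D1 conducts; I_R ≈ 5.8 mA

Assume both conduct. Then node N would need to be at both 7.7−0.7 = 7 V and 6.1−0.7 = 5.4 V, which is impossible.
Assume only D1 conducts: V_N = 7.7 − 0.7 = 7 V, so I_R = 7/1.2 = 5.83 mA.
Check D2: its anode-to-cathode voltage is 6.1 − 7 = -0.9 V < 0.7 V, so it is off. The assumption is consistent.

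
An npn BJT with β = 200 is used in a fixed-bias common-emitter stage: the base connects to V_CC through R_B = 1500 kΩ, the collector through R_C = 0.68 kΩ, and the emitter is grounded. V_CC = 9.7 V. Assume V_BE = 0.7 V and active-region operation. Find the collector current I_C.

I_C ≈ 1.2 mA

Base loop: V_CC = I_B·R_B + V_BE, so I_B = (9.7 − 0.7)/1500 kΩ = 0.006 mA.
In the active region I_C = β·I_B = 200 × 0.006 = 1.2 mA.
Collector loop: V_CE = V_CC − I_C·R_C = 9.7 − 1.2×0.68 = 8.88 V.
Since V_CE = 8.88 V > V_CE(sat) ≈ 0.2 V, the transistor is in the active region as assumed.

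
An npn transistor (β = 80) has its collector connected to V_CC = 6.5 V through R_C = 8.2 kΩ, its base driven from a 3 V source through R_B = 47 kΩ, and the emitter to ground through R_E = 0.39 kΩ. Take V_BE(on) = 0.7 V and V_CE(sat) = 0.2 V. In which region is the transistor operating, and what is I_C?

saturation; I_C ≈ 0.73 mA

Assume active: I_B = (3 − 0.7)/(47 + 81×0.39) = 0.0293 mA, I_C = β·I_B = 2.34 mA.
Then V_CE = 6.5 − 2.34×8.2 − 2.37×0.39 = -13.6 V < 0.2 V — the active assumption fails.
Re-solve with V_CE = 0.2 V. KCL at the emitter: V_E/R_E = (V_BB−0.7−V_E)/R_B + (V_CC−0.2−V_E)/R_C, giving V_E = 0.302 V.
I_C = (V_CC − 0.2 − V_E)/R_C = (6.3 − 0.302)/8.2 = 0.731 mA.
Check: I_B = (2.3 − 0.302)/47 = 0.0425 mA, and β·I_B = 3.4 mA > I_C, confirming saturation.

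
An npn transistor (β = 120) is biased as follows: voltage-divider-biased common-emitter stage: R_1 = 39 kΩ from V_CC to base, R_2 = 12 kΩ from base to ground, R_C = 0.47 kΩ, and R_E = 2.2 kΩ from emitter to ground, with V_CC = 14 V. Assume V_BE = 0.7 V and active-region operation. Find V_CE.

Thevenize the base divider: V_Th = V_CC·R_2/(R_1+R_2) = 14×12/51 = 3.29 V, R_Th = R_1‖R_2 = 9.18 kΩ.
Base-emitter loop: V_Th = I_B·R_Th + V_BE + (β+1)I_B·R_E, so I_B = (3.29 − 0.7) / (9.18 + 121×2.2) = 0.00942 mA.
I_C = β·I_B = 120×0.00942 = 1.13 mA, and I_E = (β+1)I_B = 1.14 mA.
V_CE = V_CC − I_C·R_C − I_E·R_E = 14 − 1.13×0.47 − 1.14×2.2 = 11 V.
V_CE = 11 V > 0.2 V confirms active-region operation.

V_CE ≈ 11 V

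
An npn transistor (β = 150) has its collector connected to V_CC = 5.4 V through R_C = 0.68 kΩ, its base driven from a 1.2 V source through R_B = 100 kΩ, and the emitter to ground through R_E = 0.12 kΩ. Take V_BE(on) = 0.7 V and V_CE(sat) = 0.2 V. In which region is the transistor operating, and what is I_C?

active; I_C ≈ 0.63 mA

Assume active. Base-emitter loop: I_B = (V_BB − V_BE)/(R_B + (β+1)R_E) = (1.2 − 0.7)/(100 + 151×0.12) = 0.00423 mA.
I_C = β·I_B = 150×0.00423 = 0.635 mA.
V_CE = V_CC − I_C·R_C − I_E·R_E = 5.4 − 0.635×0.68 − 0.639×0.12 = 4.89 V > V_CE(sat), so the active-region assumption holds.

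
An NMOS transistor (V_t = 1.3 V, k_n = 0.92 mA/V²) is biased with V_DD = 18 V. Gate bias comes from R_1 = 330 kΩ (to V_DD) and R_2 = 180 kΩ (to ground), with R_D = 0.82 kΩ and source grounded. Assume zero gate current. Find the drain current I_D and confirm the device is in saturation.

I_D ≈ 12 mA

V_G = V_DD·R_2/(R_1+R_2) = 18×180/510 = 6.35 V. With the source grounded, V_GS = V_G = 6.35 V.
Assume saturation: I_D = (k_n/2)(V_GS − V_t)² = (0.92/2)×(6.35 − 1.3)² = 0.46×5.05² = 11.7 mA.
V_DS = V_DD − I_D·R_D = 18 − 11.7×0.82 = 8.37 V.
Saturation requires V_DS ≥ V_GS − V_t = 5.05 V; 8.37 ≥ 5.05 ✓.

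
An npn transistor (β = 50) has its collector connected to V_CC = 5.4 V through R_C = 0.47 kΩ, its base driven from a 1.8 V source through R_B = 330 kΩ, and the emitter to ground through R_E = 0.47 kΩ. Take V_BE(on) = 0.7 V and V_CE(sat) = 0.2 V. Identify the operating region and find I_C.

active; I_C ≈ 0.16 mA

Assume active. Base-emitter loop: I_B = (V_BB − V_BE)/(R_B + (β+1)R_E) = (1.8 − 0.7)/(330 + 51×0.47) = 0.00311 mA.
I_C = β·I_B = 50×0.00311 = 0.155 mA.
V_CE = V_CC − I_C·R_C − I_E·R_E = 5.4 − 0.155×0.47 − 0.158×0.47 = 5.25 V > V_CE(sat), so the active-region assumption holds.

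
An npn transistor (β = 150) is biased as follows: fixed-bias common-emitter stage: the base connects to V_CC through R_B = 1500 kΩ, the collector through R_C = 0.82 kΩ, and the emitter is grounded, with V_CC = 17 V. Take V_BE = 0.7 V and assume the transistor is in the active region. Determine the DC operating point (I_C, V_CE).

Base loop: V_CC = I_B·R_B + V_BE, so I_B = (17 − 0.7)/1500 kΩ = 0.0109 mA.
In the active region I_C = β·I_B = 150 × 0.0109 = 1.63 mA.
Collector loop: V_CE = V_CC − I_C·R_C = 17 − 1.63×0.82 = 15.7 V.
Since V_CE = 15.7 V > V_CE(sat) ≈ 0.2 V, the transistor is in the active region as assumed.

I_C ≈ 1.6 mA, V_CE ≈ 16 V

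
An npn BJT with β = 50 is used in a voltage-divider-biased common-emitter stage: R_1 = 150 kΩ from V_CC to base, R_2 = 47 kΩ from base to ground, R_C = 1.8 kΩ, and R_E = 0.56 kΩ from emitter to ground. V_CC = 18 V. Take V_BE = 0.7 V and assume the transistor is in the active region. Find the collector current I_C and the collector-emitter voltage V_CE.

I_C ≈ 2.8 mA, V_CE ≈ 11 V

Thevenize the base divider: V_Th = V_CC·R_2/(R_1+R_2) = 18×47/197 = 4.29 V, R_Th = R_1‖R_2 = 35.8 kΩ.
Base-emitter loop: V_Th = I_B·R_Th + V_BE + (β+1)I_B·R_E, so I_B = (4.29 − 0.7) / (35.8 + 51×0.56) = 0.0559 mA.
I_C = β·I_B = 50×0.0559 = 2.79 mA, and I_E = (β+1)I_B = 2.85 mA.
V_CE = V_CC − I_C·R_C − I_E·R_E = 18 − 2.79×1.8 − 2.85×0.56 = 11.4 V.
V_CE = 11.4 V > 0.2 V confirms active-region operation.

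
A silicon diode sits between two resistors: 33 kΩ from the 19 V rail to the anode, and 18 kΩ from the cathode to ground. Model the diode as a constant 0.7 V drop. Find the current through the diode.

The two resistors are in series with the diode, so KVL gives 19 = I·33 + 0.7 + I·18.
I = (19 − 0.7) / (33 + 18) kΩ = 18.3 / 51 = 0.359 mA.

I ≈ 0.36 mA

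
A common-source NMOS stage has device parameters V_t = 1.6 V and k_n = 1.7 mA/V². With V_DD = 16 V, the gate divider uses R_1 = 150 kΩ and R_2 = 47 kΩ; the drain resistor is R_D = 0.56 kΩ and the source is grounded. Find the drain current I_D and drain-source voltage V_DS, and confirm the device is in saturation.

I_D ≈ 4.2 mA, V_DS ≈ 14 V

V_G = V_DD·R_2/(R_1+R_2) = 16×47/197 = 3.82 V. With the source grounded, V_GS = V_G = 3.82 V.
Assume saturation: I_D = (k_n/2)(V_GS − V_t)² = (1.7/2)×(3.82 − 1.6)² = 0.85×2.22² = 4.18 mA.
V_DS = V_DD − I_D·R_D = 16 − 4.18×0.56 = 13.7 V.
Saturation requires V_DS ≥ V_GS − V_t = 2.22 V; 13.7 ≥ 2.22 ✓.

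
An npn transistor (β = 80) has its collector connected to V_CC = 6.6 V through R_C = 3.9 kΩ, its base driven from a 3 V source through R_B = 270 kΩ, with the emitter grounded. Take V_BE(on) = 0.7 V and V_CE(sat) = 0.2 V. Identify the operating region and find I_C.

active; I_C ≈ 0.68 mA

Assume active. Base-emitter loop: I_B = (V_BB − V_BE)/R_B = (3 − 0.7)/270 = 0.00852 mA.
I_C = β·I_B = 80×0.00852 = 0.681 mA.
V_CE = V_CC − I_C·R_C = 6.6 − 0.681×3.9 = 3.94 V > V_CE(sat), so the active-region assumption holds.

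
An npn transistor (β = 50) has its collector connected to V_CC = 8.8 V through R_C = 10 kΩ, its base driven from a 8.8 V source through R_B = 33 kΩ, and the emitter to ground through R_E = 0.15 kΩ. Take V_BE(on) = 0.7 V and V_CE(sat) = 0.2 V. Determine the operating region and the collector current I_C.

saturation; I_C ≈ 0.84 mA

Assume active: I_B = (8.8 − 0.7)/(33 + 51×0.15) = 0.199 mA, I_C = β·I_B = 9.96 mA.
Then V_CE = 8.8 − 9.96×10 − 10.2×0.15 = -92.4 V < 0.2 V — the active assumption fails.
Re-solve with V_CE = 0.2 V. KCL at the emitter: V_E/R_E = (V_BB−0.7−V_E)/R_B + (V_CC−0.2−V_E)/R_C, giving V_E = 0.163 V.
I_C = (V_CC − 0.2 − V_E)/R_C = (8.6 − 0.163)/10 = 0.844 mA.
Check: I_B = (8.1 − 0.163)/33 = 0.241 mA, and β·I_B = 12 mA > I_C, confirming saturation.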